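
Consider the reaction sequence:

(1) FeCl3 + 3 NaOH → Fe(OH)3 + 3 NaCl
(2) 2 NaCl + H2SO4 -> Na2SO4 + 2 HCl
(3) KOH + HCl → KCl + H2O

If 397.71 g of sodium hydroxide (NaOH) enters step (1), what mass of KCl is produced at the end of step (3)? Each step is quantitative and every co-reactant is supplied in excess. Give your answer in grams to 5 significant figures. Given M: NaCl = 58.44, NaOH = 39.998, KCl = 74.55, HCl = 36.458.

741.27 g

n(NaOH) = 397.71 / 39.998 = 9.94325 mol.
Reaction (1): NaOH→NaCl ratio 3:3 ⇒ n(NaCl) = 9.94325 mol.
Reaction (2): NaCl→HCl ratio 2:2 ⇒ n(HCl) = 9.94325 mol.
Reaction (3): HCl→KCl ratio 1:1 ⇒ n(KCl) = 9.94325 mol.
Mass of KCl = 9.94325 × 74.55 = 741.269 g.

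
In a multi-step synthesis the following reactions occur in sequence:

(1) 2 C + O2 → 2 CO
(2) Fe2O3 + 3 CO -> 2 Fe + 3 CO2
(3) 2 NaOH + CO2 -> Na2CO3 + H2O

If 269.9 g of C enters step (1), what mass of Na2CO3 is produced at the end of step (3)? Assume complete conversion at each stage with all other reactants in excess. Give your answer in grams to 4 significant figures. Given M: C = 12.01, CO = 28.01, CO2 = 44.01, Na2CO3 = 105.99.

2382 g

n(C) = 269.9 / 12.01 = 22.473 mol.
Reaction (1): C→CO ratio 2:2 ⇒ n(CO) = 22.473 mol.
Reaction (2): CO→CO2 ratio 3:3 ⇒ n(CO2) = 22.473 mol.
Reaction (3): CO2→Na2CO3 ratio 1:1 ⇒ n(Na2CO3) = 22.473 mol.
Mass of Na2CO3 = 22.473 × 105.99 = 2381.9 g.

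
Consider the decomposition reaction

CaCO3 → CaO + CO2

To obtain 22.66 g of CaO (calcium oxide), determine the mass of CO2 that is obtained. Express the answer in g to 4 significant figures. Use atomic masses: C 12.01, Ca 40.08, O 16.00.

M(CaO) = 40.08 + 16.00 = 56.08 g/mol.
M(CO2) = 12.01 + 2(16.00) = 44.01 g/mol.
n(CaO) = 22.660 g / 56.08 g/mol = 0.40407 mol.
From the equation the CaO:CO2 mole ratio is 1:1, so n(CO2) = 0.40407 × 1/1 = 0.40407 mol.
Mass of CO2 = 0.40407 mol × 44.01 g/mol = 17.783 g.

17.78 g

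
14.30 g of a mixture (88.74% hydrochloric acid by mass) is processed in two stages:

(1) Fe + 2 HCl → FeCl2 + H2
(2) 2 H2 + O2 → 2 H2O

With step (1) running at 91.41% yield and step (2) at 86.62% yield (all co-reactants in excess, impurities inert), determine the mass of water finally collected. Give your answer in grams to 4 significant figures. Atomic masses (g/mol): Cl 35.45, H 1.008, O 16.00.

2.483 g

Pure HCl = 14.30 × 0.8874 = 12.690 g.
M(HCl) = 1.008 + 35.45 = 36.458 g/mol.
M(H2O) = 2(1.008) + 16.00 = 18.016 g/mol.
n(HCl) = 12.690 / 36.458 = 0.34807 mol.
Step 1 (HCl:H2 = 2:1): theoretical n(H2) = 0.17403 mol; at 91.41% yield, n(H2) = 0.15908 mol.
Step 2 (H2:H2O = 2:2): theoretical n(H2O) = 0.15908 mol, so theoretical mass = 0.15908 × 18.016 = 2.8661 g.
At 86.62% yield, actual mass of H2O = 2.8661 × 0.8662 = 2.4826 g.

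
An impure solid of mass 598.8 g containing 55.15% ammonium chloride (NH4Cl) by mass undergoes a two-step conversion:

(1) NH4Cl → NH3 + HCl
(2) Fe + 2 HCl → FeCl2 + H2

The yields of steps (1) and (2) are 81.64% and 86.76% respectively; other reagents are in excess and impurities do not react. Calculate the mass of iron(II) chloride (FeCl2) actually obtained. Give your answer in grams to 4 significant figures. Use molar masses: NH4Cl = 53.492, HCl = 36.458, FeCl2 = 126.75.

277.1 g

Pure NH4Cl = 598.8 × 0.5515 = 330.24 g.
n(NH4Cl) = 330.24 / 53.492 = 6.1736 mol.
Step 1 (NH4Cl:HCl = 1:1): theoretical n(HCl) = 6.1736 mol; at 81.64% yield, n(HCl) = 5.0401 mol.
Step 2 (HCl:FeCl2 = 2:1): theoretical n(FeCl2) = 2.5201 mol, so theoretical mass = 2.5201 × 126.75 = 319.42 g.
At 86.76% yield, actual mass of FeCl2 = 319.42 × 0.8676 = 277.13 g.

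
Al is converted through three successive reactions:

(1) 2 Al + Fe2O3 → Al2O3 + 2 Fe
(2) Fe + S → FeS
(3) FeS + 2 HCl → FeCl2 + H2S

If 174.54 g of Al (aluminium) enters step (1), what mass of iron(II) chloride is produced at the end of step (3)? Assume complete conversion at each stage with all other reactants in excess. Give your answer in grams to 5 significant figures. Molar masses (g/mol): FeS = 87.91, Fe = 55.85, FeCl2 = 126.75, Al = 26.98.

819.98 g

n(Al) = 174.54 / 26.98 = 6.46924 mol.
Reaction (1): Al→Fe ratio 2:2 ⇒ n(Fe) = 6.46924 mol.
Reaction (2): Fe→FeS ratio 1:1 ⇒ n(FeS) = 6.46924 mol.
Reaction (3): FeS→FeCl2 ratio 1:1 ⇒ n(FeCl2) = 6.46924 mol.
Mass of FeCl2 = 6.46924 × 126.75 = 819.976 g.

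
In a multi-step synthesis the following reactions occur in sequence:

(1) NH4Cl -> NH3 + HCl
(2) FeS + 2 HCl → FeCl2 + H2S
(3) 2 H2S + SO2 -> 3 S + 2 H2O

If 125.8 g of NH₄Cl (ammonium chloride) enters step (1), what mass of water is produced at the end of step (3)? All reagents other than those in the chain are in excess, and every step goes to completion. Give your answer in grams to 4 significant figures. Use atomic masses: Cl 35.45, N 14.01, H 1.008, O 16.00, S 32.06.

M(NH4Cl) = 14.01 + 4(1.008) + 35.45 = 53.492 g/mol.
M(H2O) = 2(1.008) + 16.00 = 18.016 g/mol.
n(NH4Cl) = 125.8 / 53.492 = 2.3518 mol.
Reaction (1): NH4Cl→HCl ratio 1:1 ⇒ n(HCl) = 2.3518 mol.
Reaction (2): HCl→H2S ratio 2:1 ⇒ n(H2S) = 1.1759 mol.
Reaction (3): H2S→H2O ratio 2:2 ⇒ n(H2O) = 1.1759 mol.
Mass of H2O = 1.1759 × 18.016 = 21.185 g.

21.18 g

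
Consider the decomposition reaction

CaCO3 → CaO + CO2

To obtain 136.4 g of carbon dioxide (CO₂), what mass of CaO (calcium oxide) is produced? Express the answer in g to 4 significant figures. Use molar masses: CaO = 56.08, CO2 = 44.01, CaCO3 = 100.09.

173.8 g

n(CO2) = 136.40 g / 44.01 g/mol = 3.0993 mol.
From the equation the CO2:CaO mole ratio is 1:1, so n(CaO) = 3.0993 × 1/1 = 3.0993 mol.
Mass of CaO = 3.0993 mol × 56.08 g/mol = 173.81 g.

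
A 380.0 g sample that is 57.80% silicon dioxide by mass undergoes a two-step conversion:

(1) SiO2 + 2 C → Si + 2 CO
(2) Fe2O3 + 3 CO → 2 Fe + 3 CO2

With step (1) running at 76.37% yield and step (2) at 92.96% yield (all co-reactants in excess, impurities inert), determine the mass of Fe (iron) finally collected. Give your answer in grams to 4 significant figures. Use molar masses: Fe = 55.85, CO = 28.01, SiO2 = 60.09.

193.2 g

Pure SiO2 = 380.0 × 0.5780 = 219.64 g.
n(SiO2) = 219.64 / 60.09 = 3.6552 mol.
Step 1 (SiO2:CO = 1:2): theoretical n(CO) = 7.3104 mol; at 76.37% yield, n(CO) = 5.5829 mol.
Step 2 (CO:Fe = 3:2): theoretical n(Fe) = 3.7220 mol, so theoretical mass = 3.7220 × 55.85 = 207.87 g.
At 92.96% yield, actual mass of Fe = 207.87 × 0.9296 = 193.24 g.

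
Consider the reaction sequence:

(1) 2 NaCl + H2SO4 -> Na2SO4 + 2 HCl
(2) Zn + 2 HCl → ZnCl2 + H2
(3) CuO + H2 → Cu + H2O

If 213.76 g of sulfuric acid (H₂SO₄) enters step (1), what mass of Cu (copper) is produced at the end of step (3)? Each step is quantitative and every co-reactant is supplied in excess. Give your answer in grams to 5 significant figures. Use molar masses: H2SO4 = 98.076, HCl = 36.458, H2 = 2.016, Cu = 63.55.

138.51 g

n(H2SO4) = 213.76 / 98.076 = 2.17953 mol.
Reaction (1): H2SO4→HCl ratio 1:2 ⇒ n(HCl) = 4.35907 mol.
Reaction (2): HCl→H2 ratio 2:1 ⇒ n(H2) = 2.17953 mol.
Reaction (3): H2→Cu ratio 1:1 ⇒ n(Cu) = 2.17953 mol.
Mass of Cu = 2.17953 × 63.55 = 138.509 g.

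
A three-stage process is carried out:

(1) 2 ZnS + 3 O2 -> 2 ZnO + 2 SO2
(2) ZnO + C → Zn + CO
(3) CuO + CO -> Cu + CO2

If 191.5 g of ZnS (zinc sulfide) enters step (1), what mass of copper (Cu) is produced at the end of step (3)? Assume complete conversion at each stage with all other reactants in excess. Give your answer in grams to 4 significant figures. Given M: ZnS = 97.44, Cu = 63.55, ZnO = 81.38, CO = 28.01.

n(ZnS) = 191.5 / 97.44 = 1.9653 mol.
Reaction (1): ZnS→ZnO ratio 2:2 ⇒ n(ZnO) = 1.9653 mol.
Reaction (2): ZnO→CO ratio 1:1 ⇒ n(CO) = 1.9653 mol.
Reaction (3): CO→Cu ratio 1:1 ⇒ n(Cu) = 1.9653 mol.
Mass of Cu = 1.9653 × 63.55 = 124.90 g.

124.9 g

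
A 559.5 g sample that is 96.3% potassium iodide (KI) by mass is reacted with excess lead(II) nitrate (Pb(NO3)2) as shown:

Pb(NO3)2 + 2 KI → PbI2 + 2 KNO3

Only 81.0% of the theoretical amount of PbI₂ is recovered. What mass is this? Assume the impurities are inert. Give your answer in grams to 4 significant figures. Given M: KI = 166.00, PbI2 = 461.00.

Pure KI available = 559.5 g × 0.963 = 538.80 g.
n(KI) = 538.80 g / 166.00 g/mol = 3.2458 mol.
From the equation the KI:PbI2 mole ratio is 2:1, so n(PbI2) = 3.2458 × 1/2 = 1.6229 mol.
Mass of PbI2 = 1.6229 mol × 461.00 g/mol = 748.15 g.
Actual mass collected = 748.15 g × 0.810 = 606.00 g.

606.0 g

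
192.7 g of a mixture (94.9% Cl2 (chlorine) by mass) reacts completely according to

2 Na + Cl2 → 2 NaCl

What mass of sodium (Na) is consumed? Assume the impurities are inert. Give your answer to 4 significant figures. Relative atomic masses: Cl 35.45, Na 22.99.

118.6 g

Mass of pure Cl2 = 192.7 g × 0.949 = 182.87 g.
M(Cl2) = 2(35.45) = 70.90 g/mol.
M(Na) = 22.99 g/mol.
n(Cl2) = 182.87 g / 70.90 g/mol = 2.5793 mol.
From the equation the Cl2:Na mole ratio is 1:2, so n(Na) = 2.5793 × 2/1 = 5.1586 mol.
Mass of Na = 5.1586 mol × 22.99 g/mol = 118.60 g.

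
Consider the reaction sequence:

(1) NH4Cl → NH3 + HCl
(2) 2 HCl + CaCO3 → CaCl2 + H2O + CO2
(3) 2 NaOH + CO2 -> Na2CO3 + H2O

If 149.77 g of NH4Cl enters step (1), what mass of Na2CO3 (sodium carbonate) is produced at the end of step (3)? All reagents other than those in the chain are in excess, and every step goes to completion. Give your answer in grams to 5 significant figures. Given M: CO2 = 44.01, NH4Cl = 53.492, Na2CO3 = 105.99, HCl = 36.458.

n(NH4Cl) = 149.77 / 53.492 = 2.79986 mol.
Reaction (1): NH4Cl→HCl ratio 1:1 ⇒ n(HCl) = 2.79986 mol.
Reaction (2): HCl→CO2 ratio 2:1 ⇒ n(CO2) = 1.39993 mol.
Reaction (3): CO2→Na2CO3 ratio 1:1 ⇒ n(Na2CO3) = 1.39993 mol.
Mass of Na2CO3 = 1.39993 × 105.99 = 148.378 g.

148.38 g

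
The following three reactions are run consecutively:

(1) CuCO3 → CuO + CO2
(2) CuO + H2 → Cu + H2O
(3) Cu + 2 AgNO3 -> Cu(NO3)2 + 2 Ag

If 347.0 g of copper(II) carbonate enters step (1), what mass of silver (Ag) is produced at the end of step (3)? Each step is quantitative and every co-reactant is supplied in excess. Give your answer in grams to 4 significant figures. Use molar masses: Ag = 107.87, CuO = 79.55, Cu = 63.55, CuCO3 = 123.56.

n(CuCO3) = 347.0 / 123.56 = 2.8084 mol.
Reaction (1): CuCO3→CuO ratio 1:1 ⇒ n(CuO) = 2.8084 mol.
Reaction (2): CuO→Cu ratio 1:1 ⇒ n(Cu) = 2.8084 mol.
Reaction (3): Cu→Ag ratio 1:2 ⇒ n(Ag) = 5.6167 mol.
Mass of Ag = 5.6167 × 107.87 = 605.87 g.

605.9 g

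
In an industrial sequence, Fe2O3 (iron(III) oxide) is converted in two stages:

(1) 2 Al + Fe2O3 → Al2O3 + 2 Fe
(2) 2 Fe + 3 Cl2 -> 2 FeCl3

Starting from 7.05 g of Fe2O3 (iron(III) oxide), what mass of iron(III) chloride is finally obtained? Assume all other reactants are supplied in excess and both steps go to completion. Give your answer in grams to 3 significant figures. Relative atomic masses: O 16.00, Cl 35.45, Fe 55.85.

14.3 g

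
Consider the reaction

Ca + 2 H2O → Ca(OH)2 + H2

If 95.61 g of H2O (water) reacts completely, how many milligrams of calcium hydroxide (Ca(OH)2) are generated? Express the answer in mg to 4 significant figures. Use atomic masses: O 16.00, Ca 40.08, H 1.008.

M(H2O) = 2(1.008) + 16.00 = 18.016 g/mol.
M(Ca(OH)2) = 40.08 + 2(16.00) + 2(1.008) = 74.096 g/mol.
n(H2O) = 95.610 g / 18.016 g/mol = 5.3069 mol.
From the equation the H2O:Ca(OH)2 mole ratio is 2:1, so n(Ca(OH)2) = 5.3069 × 1/2 = 2.6535 mol.
Mass of Ca(OH)2 = 2.6535 mol × 74.096 g/mol = 196.61 g.
Converting to mg: 196.61 g = 196600 mg.

196600 mg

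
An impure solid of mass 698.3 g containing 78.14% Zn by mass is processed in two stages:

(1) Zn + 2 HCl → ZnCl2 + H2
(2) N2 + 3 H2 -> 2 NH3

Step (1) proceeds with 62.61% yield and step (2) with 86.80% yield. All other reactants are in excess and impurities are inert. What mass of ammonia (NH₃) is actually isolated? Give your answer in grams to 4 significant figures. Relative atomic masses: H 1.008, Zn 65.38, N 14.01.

51.51 g

Pure Zn = 698.3 × 0.7814 = 545.65 g.
M(Zn) = 65.38 g/mol.
M(NH3) = 14.01 + 3(1.008) = 17.034 g/mol.
n(Zn) = 545.65 / 65.38 = 8.3458 mol.
Step 1 (Zn:H2 = 1:1): theoretical n(H2) = 8.3458 mol; at 62.61% yield, n(H2) = 5.2253 mol.
Step 2 (H2:NH3 = 3:2): theoretical n(NH3) = 3.4836 mol, so theoretical mass = 3.4836 × 17.034 = 59.339 g.
At 86.80% yield, actual mass of NH3 = 59.339 × 0.8680 = 51.506 g.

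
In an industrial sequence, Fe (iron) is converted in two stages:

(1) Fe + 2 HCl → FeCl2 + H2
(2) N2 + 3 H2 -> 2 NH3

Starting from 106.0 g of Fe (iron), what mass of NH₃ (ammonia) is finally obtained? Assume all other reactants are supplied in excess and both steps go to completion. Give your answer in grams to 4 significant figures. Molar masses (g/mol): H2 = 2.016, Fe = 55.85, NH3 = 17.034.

n(Fe) = 106.00 / 55.85 = 1.8979 mol.
Step 1 gives a 1:1 ratio of Fe to H2, so n(H2) = 1.8979 mol.
In step 2 the H2:NH3 ratio is 3:2, so n(NH3) = 1.2653 mol.
Mass of NH3 = 1.2653 × 17.034 = 21.553 g.

21.55 g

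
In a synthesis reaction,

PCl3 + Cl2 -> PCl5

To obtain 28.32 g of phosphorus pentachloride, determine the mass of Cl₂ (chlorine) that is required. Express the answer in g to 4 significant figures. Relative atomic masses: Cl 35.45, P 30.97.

M(PCl5) = 30.97 + 5(35.45) = 208.22 g/mol.
M(Cl2) = 2(35.45) = 70.90 g/mol.
n(PCl5) = 28.320 g / 208.22 g/mol = 0.13601 mol.
From the equation the PCl5:Cl2 mole ratio is 1:1, so n(Cl2) = 0.13601 × 1/1 = 0.13601 mol.
Mass of Cl2 = 0.13601 mol × 70.90 g/mol = 9.6431 g.

9.643 g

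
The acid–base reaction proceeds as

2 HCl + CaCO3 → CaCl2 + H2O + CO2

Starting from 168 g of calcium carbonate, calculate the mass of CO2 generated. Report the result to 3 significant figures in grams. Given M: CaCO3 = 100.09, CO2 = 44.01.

73.9 g

n(CaCO3) = 168.0 g / 100.09 g/mol = 1.678 mol.
From the equation the CaCO3:CO2 mole ratio is 1:1, so n(CO2) = 1.678 × 1/1 = 1.678 mol.
Mass of CO2 = 1.678 mol × 44.01 g/mol = 73.87 g.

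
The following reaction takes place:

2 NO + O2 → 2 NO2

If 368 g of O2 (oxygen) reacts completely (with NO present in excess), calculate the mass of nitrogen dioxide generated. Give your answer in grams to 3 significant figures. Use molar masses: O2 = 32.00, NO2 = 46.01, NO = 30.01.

1060 g

n(O2) = 368.0 g / 32.00 g/mol = 11.50 mol.
From the equation the O2:NO2 mole ratio is 1:2, so n(NO2) = 11.50 × 2/1 = 23.00 mol.
Mass of NO2 = 23.00 mol × 46.01 g/mol = 1058 g.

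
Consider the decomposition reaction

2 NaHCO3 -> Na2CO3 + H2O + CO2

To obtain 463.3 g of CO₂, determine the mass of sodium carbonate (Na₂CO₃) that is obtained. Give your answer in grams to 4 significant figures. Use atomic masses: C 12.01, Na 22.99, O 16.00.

1116 g

M(CO2) = 12.01 + 2(16.00) = 44.01 g/mol.
M(Na2CO3) = 2(22.99) + 12.01 + 3(16.00) = 105.99 g/mol.
n(CO2) = 463.30 g / 44.01 g/mol = 10.527 mol.
From the equation the CO2:Na2CO3 mole ratio is 1:1, so n(Na2CO3) = 10.527 × 1/1 = 10.527 mol.
Mass of Na2CO3 = 10.527 mol × 105.99 g/mol = 1115.8 g.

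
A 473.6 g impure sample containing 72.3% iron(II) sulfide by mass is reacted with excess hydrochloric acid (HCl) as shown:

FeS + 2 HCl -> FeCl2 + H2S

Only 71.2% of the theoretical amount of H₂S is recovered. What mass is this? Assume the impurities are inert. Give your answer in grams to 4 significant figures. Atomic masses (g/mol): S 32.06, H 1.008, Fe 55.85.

94.50 g

Pure FeS available = 473.6 g × 0.723 = 342.41 g.
M(FeS) = 55.85 + 32.06 = 87.91 g/mol.
M(H2S) = 2(1.008) + 32.06 = 34.076 g/mol.
n(FeS) = 342.41 g / 87.91 g/mol = 3.8950 mol.
From the equation the FeS:H2S mole ratio is 1:1, so n(H2S) = 3.8950 × 1/1 = 3.8950 mol.
Mass of H2S = 3.8950 mol × 34.076 g/mol = 132.73 g.
Actual mass collected = 132.73 g × 0.712 = 94.502 g.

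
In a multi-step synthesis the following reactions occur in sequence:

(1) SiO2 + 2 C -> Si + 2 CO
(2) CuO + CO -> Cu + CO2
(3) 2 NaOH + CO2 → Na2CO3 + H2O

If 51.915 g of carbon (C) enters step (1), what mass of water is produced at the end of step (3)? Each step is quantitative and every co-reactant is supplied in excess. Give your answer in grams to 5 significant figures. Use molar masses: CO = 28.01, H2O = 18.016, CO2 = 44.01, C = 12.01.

n(C) = 51.915 / 12.01 = 4.32265 mol.
Reaction (1): C→CO ratio 2:2 ⇒ n(CO) = 4.32265 mol.
Reaction (2): CO→CO2 ratio 1:1 ⇒ n(CO2) = 4.32265 mol.
Reaction (3): CO2→H2O ratio 1:1 ⇒ n(H2O) = 4.32265 mol.
Mass of H2O = 4.32265 × 18.016 = 77.8768 g.

77.877 g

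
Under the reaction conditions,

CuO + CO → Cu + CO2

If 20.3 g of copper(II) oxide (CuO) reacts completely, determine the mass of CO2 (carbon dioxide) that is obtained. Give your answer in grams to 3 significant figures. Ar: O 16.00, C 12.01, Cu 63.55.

M(CuO) = 63.55 + 16.00 = 79.55 g/mol.
M(CO2) = 12.01 + 2(16.00) = 44.01 g/mol.
n(CuO) = 20.30 g / 79.55 g/mol = 0.2552 mol.
From the equation the CuO:CO2 mole ratio is 1:1, so n(CO2) = 0.2552 × 1/1 = 0.2552 mol.
Mass of CO2 = 0.2552 mol × 44.01 g/mol = 11.23 g.

11.2 g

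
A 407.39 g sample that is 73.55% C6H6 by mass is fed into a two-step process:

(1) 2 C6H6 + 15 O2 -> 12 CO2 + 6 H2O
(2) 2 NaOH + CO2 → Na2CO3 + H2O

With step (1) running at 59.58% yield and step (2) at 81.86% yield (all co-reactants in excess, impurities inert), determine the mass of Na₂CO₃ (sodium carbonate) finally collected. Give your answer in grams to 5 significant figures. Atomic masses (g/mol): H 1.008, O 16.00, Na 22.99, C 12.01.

1189.8 g

Pure C6H6 = 407.39 × 0.7355 = 299.635 g.
M(C6H6) = 6(12.01) + 6(1.008) = 78.108 g/mol.
M(Na2CO3) = 2(22.99) + 12.01 + 3(16.00) = 105.99 g/mol.
n(C6H6) = 299.635 / 78.108 = 3.83617 mol.
Step 1 (C6H6:CO2 = 2:12): theoretical n(CO2) = 23.0170 mol; at 59.58% yield, n(CO2) = 13.7135 mol.
Step 2 (CO2:Na2CO3 = 1:1): theoretical n(Na2CO3) = 13.7135 mol, so theoretical mass = 13.7135 × 105.99 = 1453.50 g.
At 81.86% yield, actual mass of Na2CO3 = 1453.50 × 0.8186 = 1189.83 g.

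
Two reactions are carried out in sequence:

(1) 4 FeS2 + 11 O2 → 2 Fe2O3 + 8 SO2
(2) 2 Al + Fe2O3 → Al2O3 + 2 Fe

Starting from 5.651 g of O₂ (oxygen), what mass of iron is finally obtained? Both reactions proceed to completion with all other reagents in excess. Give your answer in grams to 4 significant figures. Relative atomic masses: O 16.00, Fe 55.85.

3.586 g

M(O2) = 2(16.00) = 32.00 g/mol.
M(Fe) = 55.85 g/mol.
n(O2) = 5.6510 / 32.00 = 0.17659 mol.
Step 1 gives a 11:2 ratio of O2 to Fe2O3, so n(Fe2O3) = 0.032108 mol.
In step 2 the Fe2O3:Fe ratio is 1:2, so n(Fe) = 0.064216 mol.
Mass of Fe = 0.064216 × 55.85 = 3.5865 g.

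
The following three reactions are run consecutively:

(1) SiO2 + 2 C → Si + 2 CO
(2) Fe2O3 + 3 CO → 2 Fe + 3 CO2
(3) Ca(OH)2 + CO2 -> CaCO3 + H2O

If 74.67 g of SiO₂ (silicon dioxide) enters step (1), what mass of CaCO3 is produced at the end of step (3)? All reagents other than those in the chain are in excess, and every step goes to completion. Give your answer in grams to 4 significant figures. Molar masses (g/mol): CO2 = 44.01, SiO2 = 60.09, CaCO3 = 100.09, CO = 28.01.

248.8 g

n(SiO2) = 74.67 / 60.09 = 1.2426 mol.
Reaction (1): SiO2→CO ratio 1:2 ⇒ n(CO) = 2.4853 mol.
Reaction (2): CO→CO2 ratio 3:3 ⇒ n(CO2) = 2.4853 mol.
Reaction (3): CO2→CaCO3 ratio 1:1 ⇒ n(CaCO3) = 2.4853 mol.
Mass of CaCO3 = 2.4853 × 100.09 = 248.75 g.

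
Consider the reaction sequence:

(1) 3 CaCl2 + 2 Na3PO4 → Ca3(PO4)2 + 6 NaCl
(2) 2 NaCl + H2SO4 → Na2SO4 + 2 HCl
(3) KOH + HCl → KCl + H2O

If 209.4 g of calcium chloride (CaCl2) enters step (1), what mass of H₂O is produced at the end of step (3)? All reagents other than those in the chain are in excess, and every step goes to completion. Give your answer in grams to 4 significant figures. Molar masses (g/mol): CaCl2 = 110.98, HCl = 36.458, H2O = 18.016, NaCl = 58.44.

67.99 g

n(CaCl2) = 209.4 / 110.98 = 1.8868 mol.
Reaction (1): CaCl2→NaCl ratio 3:6 ⇒ n(NaCl) = 3.7737 mol.
Reaction (2): NaCl→HCl ratio 2:2 ⇒ n(HCl) = 3.7737 mol.
Reaction (3): HCl→H2O ratio 1:1 ⇒ n(H2O) = 3.7737 mol.
Mass of H2O = 3.7737 × 18.016 = 67.986 g.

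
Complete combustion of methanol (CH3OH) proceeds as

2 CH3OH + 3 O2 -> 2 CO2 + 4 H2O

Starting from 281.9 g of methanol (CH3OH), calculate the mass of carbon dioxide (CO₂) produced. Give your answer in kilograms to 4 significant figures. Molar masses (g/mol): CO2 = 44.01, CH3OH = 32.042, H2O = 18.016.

n(CH3OH) = 281.90 g / 32.042 g/mol = 8.7978 mol.
From the equation the CH3OH:CO2 mole ratio is 2:2, so n(CO2) = 8.7978 × 2/2 = 8.7978 mol.
Mass of CO2 = 8.7978 mol × 44.01 g/mol = 387.19 g.
Converting to kg: 387.19 g = 0.3872 kg.

0.3872 kg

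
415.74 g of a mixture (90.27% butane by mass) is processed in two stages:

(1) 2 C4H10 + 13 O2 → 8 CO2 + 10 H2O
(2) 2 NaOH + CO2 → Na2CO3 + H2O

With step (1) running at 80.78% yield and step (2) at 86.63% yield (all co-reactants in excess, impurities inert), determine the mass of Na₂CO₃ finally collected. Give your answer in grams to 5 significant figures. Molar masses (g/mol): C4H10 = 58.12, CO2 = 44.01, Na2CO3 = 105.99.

1915.7 g

Pure C4H10 = 415.74 × 0.9027 = 375.288 g.
n(C4H10) = 375.288 / 58.12 = 6.45713 mol.
Step 1 (C4H10:CO2 = 2:8): theoretical n(CO2) = 25.8285 mol; at 80.78% yield, n(CO2) = 20.8643 mol.
Step 2 (CO2:Na2CO3 = 1:1): theoretical n(Na2CO3) = 20.8643 mol, so theoretical mass = 20.8643 × 105.99 = 2211.41 g.
At 86.63% yield, actual mass of Na2CO3 = 2211.41 × 0.8663 = 1915.74 g.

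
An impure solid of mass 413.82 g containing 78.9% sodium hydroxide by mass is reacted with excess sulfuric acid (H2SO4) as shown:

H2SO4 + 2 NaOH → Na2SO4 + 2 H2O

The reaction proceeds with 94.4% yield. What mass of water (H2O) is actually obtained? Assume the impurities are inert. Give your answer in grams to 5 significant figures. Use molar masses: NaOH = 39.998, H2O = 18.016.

138.83 g

Pure NaOH available = 413.82 g × 0.789 = 326.504 g.
n(NaOH) = 326.504 g / 39.998 g/mol = 8.16301 mol.
From the equation the NaOH:H2O mole ratio is 2:2, so n(H2O) = 8.16301 × 2/2 = 8.16301 mol.
Mass of H2O = 8.16301 mol × 18.016 g/mol = 147.065 g.
Actual mass collected = 147.065 g × 0.944 = 138.829 g.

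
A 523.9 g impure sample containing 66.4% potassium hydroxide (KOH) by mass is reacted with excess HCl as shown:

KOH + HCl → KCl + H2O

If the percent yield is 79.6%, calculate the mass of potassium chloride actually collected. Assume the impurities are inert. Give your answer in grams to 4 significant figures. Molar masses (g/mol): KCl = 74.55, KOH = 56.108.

367.9 g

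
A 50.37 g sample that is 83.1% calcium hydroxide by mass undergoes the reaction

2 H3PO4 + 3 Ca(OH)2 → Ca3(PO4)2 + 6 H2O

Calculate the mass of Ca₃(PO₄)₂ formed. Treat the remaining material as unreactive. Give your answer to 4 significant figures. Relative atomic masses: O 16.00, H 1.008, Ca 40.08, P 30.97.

Mass of pure Ca(OH)2 = 50.37 g × 0.831 = 41.857 g.
M(Ca(OH)2) = 40.08 + 2(16.00) + 2(1.008) = 74.096 g/mol.
M(Ca3(PO4)2) = 3(40.08) + 2(30.97) + 8(16.00) = 310.18 g/mol.
n(Ca(OH)2) = 41.857 g / 74.096 g/mol = 0.56491 mol.
From the equation the Ca(OH)2:Ca3(PO4)2 mole ratio is 3:1, so n(Ca3(PO4)2) = 0.56491 × 1/3 = 0.18830 mol.
Mass of Ca3(PO4)2 = 0.18830 mol × 310.18 g/mol = 58.408 g.

58.41 g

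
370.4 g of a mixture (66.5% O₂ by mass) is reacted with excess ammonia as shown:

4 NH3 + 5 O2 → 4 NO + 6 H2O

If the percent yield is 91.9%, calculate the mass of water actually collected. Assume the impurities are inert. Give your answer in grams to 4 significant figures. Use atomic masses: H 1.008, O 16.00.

Pure O2 available = 370.4 g × 0.665 = 246.32 g.
M(O2) = 2(16.00) = 32.00 g/mol.
M(H2O) = 2(1.008) + 16.00 = 18.016 g/mol.
n(O2) = 246.32 g / 32.00 g/mol = 7.6974 mol.
From the equation the O2:H2O mole ratio is 5:6, so n(H2O) = 7.6974 × 6/5 = 9.2368 mol.
Mass of H2O = 9.2368 mol × 18.016 g/mol = 166.41 g.
Actual mass collected = 166.41 g × 0.919 = 152.93 g.

152.9 g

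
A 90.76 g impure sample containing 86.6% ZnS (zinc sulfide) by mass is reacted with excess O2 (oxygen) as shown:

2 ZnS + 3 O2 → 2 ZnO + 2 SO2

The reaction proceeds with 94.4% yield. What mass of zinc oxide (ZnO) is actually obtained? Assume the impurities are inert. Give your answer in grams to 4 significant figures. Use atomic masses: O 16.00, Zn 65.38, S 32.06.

61.97 g

Pure ZnS available = 90.76 g × 0.866 = 78.598 g.
M(ZnS) = 65.38 + 32.06 = 97.44 g/mol.
M(ZnO) = 65.38 + 16.00 = 81.38 g/mol.
n(ZnS) = 78.598 g / 97.44 g/mol = 0.80663 mol.
From the equation the ZnS:ZnO mole ratio is 2:2, so n(ZnO) = 0.80663 × 2/2 = 0.80663 mol.
Mass of ZnO = 0.80663 mol × 81.38 g/mol = 65.644 g.
Actual mass collected = 65.644 g × 0.944 = 61.968 g.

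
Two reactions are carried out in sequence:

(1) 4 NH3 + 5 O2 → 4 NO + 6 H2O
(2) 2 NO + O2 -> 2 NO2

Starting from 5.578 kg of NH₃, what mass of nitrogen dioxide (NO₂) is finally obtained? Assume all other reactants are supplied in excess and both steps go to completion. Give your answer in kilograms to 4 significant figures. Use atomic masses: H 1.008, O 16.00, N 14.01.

M(NH3) = 14.01 + 3(1.008) = 17.034 g/mol.
M(NO2) = 14.01 + 2(16.00) = 46.01 g/mol.
5.578 kg = 5578.0 g.
n(NH3) = 5578.0 / 17.034 = 327.46 mol.
Step 1 gives a 4:4 ratio of NH3 to NO, so n(NO) = 327.46 mol.
In step 2 the NO:NO2 ratio is 2:2, so n(NO2) = 327.46 mol.
Mass of NO2 = 327.46 × 46.01 = 15067 g = 15.07 kg.

15.07 kg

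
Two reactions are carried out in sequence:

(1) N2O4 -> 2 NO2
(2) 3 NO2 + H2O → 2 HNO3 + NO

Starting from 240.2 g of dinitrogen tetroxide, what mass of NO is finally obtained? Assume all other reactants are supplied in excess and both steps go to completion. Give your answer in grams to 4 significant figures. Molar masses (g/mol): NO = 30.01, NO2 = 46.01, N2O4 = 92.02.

52.22 g

n(N2O4) = 240.20 / 92.02 = 2.6103 mol.
Step 1 gives a 1:2 ratio of N2O4 to NO2, so n(NO2) = 5.2206 mol.
In step 2 the NO2:NO ratio is 3:1, so n(NO) = 1.7402 mol.
Mass of NO = 1.7402 × 30.01 = 52.223 g.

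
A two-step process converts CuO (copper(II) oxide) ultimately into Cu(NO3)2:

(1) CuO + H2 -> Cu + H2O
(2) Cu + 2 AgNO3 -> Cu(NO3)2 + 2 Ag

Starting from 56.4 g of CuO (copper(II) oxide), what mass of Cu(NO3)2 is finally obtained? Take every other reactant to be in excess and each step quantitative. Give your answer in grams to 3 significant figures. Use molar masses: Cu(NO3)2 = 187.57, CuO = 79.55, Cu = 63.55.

133 g

n(CuO) = 56.40 / 79.55 = 0.7090 mol.
Step 1 gives a 1:1 ratio of CuO to Cu, so n(Cu) = 0.7090 mol.
In step 2 the Cu:Cu(NO3)2 ratio is 1:1, so n(Cu(NO3)2) = 0.7090 mol.
Mass of Cu(NO3)2 = 0.7090 × 187.57 = 133.0 g.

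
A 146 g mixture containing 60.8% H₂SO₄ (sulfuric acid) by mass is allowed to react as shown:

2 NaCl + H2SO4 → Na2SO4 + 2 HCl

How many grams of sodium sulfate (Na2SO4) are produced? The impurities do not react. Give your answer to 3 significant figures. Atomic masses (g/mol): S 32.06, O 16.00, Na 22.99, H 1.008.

Mass of pure H2SO4 = 146 g × 0.608 = 88.77 g.
M(H2SO4) = 2(1.008) + 32.06 + 4(16.00) = 98.076 g/mol.
M(Na2SO4) = 2(22.99) + 32.06 + 4(16.00) = 142.04 g/mol.
n(H2SO4) = 88.77 g / 98.076 g/mol = 0.9051 mol.
From the equation the H2SO4:Na2SO4 mole ratio is 1:1, so n(Na2SO4) = 0.9051 × 1/1 = 0.9051 mol.
Mass of Na2SO4 = 0.9051 mol × 142.04 g/mol = 128.6 g.

129 g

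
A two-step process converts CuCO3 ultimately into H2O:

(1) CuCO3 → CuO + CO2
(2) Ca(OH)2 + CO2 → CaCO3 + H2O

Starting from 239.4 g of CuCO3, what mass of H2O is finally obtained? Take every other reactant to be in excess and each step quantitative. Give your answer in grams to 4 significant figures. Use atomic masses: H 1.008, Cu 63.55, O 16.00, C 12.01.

34.91 g

M(CuCO3) = 63.55 + 12.01 + 3(16.00) = 123.56 g/mol.
M(H2O) = 2(1.008) + 16.00 = 18.016 g/mol.
n(CuCO3) = 239.40 / 123.56 = 1.9375 mol.
Step 1 gives a 1:1 ratio of CuCO3 to CO2, so n(CO2) = 1.9375 mol.
In step 2 the CO2:H2O ratio is 1:1, so n(H2O) = 1.9375 mol.
Mass of H2O = 1.9375 × 18.016 = 34.906 g.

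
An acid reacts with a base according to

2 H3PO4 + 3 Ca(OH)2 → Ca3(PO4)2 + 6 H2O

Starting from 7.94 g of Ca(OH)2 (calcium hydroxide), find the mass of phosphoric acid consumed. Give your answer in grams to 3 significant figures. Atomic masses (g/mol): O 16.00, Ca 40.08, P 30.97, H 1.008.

M(Ca(OH)2) = 40.08 + 2(16.00) + 2(1.008) = 74.096 g/mol.
M(H3PO4) = 3(1.008) + 30.97 + 4(16.00) = 97.994 g/mol.
n(Ca(OH)2) = 7.940 g / 74.096 g/mol = 0.1072 mol.
From the equation the Ca(OH)2:H3PO4 mole ratio is 3:2, so n(H3PO4) = 0.1072 × 2/3 = 0.07144 mol.
Mass of H3PO4 = 0.07144 mol × 97.994 g/mol = 7.001 g.

7.00 g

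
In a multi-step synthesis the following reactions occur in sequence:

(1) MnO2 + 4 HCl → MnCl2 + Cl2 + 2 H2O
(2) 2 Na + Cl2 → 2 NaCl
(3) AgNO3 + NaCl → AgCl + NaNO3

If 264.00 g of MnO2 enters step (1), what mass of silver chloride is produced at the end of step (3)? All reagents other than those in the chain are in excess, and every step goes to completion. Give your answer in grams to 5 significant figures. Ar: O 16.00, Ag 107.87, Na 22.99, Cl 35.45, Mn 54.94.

870.40 g

M(MnO2) = 54.94 + 2(16.00) = 86.94 g/mol.
M(AgCl) = 107.87 + 35.45 = 143.32 g/mol.
n(MnO2) = 264.00 / 86.94 = 3.03658 mol.
Reaction (1): MnO2→Cl2 ratio 1:1 ⇒ n(Cl2) = 3.03658 mol.
Reaction (2): Cl2→NaCl ratio 1:2 ⇒ n(NaCl) = 6.07315 mol.
Reaction (3): NaCl→AgCl ratio 1:1 ⇒ n(AgCl) = 6.07315 mol.
Mass of AgCl = 6.07315 × 143.32 = 870.404 g.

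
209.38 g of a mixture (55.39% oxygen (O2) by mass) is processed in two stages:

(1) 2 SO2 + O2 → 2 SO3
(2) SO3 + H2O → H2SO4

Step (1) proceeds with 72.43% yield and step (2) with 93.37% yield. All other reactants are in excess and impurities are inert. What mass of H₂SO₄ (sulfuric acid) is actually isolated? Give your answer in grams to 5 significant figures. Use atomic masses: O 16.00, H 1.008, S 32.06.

Pure O2 = 209.38 × 0.5539 = 115.976 g.
M(O2) = 2(16.00) = 32.00 g/mol.
M(H2SO4) = 2(1.008) + 32.06 + 4(16.00) = 98.076 g/mol.
n(O2) = 115.976 / 32.00 = 3.62424 mol.
Step 1 (O2:SO3 = 1:2): theoretical n(SO3) = 7.24847 mol; at 72.43% yield, n(SO3) = 5.25007 mol.
Step 2 (SO3:H2SO4 = 1:1): theoretical n(H2SO4) = 5.25007 mol, so theoretical mass = 5.25007 × 98.076 = 514.906 g.
At 93.37% yield, actual mass of H2SO4 = 514.906 × 0.9337 = 480.768 g.

480.77 g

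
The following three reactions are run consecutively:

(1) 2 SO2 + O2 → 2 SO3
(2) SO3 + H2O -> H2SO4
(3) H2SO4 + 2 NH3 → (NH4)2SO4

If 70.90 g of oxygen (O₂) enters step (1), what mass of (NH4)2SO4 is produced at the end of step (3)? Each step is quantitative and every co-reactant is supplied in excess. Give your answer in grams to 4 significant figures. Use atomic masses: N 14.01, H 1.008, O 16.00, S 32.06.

585.6 g

M(O2) = 2(16.00) = 32.00 g/mol.
M((NH4)2SO4) = 2(14.01) + 8(1.008) + 32.06 + 4(16.00) = 132.144 g/mol.
n(O2) = 70.90 / 32.00 = 2.2156 mol.
Reaction (1): O2→SO3 ratio 1:2 ⇒ n(SO3) = 4.4313 mol.
Reaction (2): SO3→H2SO4 ratio 1:1 ⇒ n(H2SO4) = 4.4313 mol.
Reaction (3): H2SO4→(NH4)2SO4 ratio 1:1 ⇒ n((NH4)2SO4) = 4.4313 mol.
Mass of (NH4)2SO4 = 4.4313 × 132.144 = 585.56 g.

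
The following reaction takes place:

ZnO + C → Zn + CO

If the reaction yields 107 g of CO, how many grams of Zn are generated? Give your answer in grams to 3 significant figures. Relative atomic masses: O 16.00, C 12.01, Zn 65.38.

250 g

M(CO) = 12.01 + 16.00 = 28.01 g/mol.
M(Zn) = 65.38 g/mol.
n(CO) = 107.0 g / 28.01 g/mol = 3.820 mol.
From the equation the CO:Zn mole ratio is 1:1, so n(Zn) = 3.820 × 1/1 = 3.820 mol.
Mass of Zn = 3.820 mol × 65.38 g/mol = 249.8 g.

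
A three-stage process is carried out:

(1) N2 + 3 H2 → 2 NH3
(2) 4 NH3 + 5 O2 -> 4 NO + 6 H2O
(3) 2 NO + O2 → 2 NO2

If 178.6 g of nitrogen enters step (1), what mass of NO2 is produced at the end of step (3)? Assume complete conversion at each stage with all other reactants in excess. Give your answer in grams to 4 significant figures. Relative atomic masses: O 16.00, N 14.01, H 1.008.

586.5 g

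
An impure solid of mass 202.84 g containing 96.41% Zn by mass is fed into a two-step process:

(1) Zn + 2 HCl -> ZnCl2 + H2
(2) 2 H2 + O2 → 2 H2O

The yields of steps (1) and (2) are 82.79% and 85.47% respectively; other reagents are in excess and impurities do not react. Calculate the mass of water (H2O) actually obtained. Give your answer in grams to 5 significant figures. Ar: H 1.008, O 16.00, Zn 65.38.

Pure Zn = 202.84 × 0.9641 = 195.558 g.
M(Zn) = 65.38 g/mol.
M(H2O) = 2(1.008) + 16.00 = 18.016 g/mol.
n(Zn) = 195.558 / 65.38 = 2.99110 mol.
Step 1 (Zn:H2 = 1:1): theoretical n(H2) = 2.99110 mol; at 82.79% yield, n(H2) = 2.47633 mol.
Step 2 (H2:H2O = 2:2): theoretical n(H2O) = 2.47633 mol, so theoretical mass = 2.47633 × 18.016 = 44.6136 g.
At 85.47% yield, actual mass of H2O = 44.6136 × 0.8547 = 38.1312 g.

38.131 g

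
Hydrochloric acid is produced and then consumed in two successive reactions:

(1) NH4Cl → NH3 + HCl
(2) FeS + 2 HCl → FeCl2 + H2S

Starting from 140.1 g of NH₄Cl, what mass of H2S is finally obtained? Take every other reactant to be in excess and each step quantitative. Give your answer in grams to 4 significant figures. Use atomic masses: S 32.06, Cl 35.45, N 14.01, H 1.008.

M(NH4Cl) = 14.01 + 4(1.008) + 35.45 = 53.492 g/mol.
M(H2S) = 2(1.008) + 32.06 = 34.076 g/mol.
n(NH4Cl) = 140.10 / 53.492 = 2.6191 mol.
Step 1 gives a 1:1 ratio of NH4Cl to HCl, so n(HCl) = 2.6191 mol.
In step 2 the HCl:H2S ratio is 2:1, so n(H2S) = 1.3095 mol.
Mass of H2S = 1.3095 × 34.076 = 44.624 g.

44.62 g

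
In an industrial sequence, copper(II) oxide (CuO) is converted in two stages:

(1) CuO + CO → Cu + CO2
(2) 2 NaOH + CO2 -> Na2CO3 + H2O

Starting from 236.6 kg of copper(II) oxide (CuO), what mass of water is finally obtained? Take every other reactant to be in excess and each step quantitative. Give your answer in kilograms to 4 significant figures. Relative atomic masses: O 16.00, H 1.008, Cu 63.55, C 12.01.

M(CuO) = 63.55 + 16.00 = 79.55 g/mol.
M(H2O) = 2(1.008) + 16.00 = 18.016 g/mol.
236.6 kg = 236600 g.
n(CuO) = 236600 / 79.55 = 2974.2 mol.
Step 1 gives a 1:1 ratio of CuO to CO2, so n(CO2) = 2974.2 mol.
In step 2 the CO2:H2O ratio is 1:1, so n(H2O) = 2974.2 mol.
Mass of H2O = 2974.2 × 18.016 = 53584 g = 53.58 kg.

53.58 kg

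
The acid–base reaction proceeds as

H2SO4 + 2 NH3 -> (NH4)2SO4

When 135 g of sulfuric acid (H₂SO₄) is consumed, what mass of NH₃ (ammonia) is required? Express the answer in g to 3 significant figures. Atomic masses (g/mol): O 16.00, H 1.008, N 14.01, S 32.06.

46.9 g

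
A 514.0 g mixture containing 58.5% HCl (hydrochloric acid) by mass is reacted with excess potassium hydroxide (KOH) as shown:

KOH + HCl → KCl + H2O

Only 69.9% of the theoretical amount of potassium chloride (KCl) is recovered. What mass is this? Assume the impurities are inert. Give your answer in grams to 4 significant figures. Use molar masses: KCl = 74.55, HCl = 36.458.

429.8 g

Pure HCl available = 514.0 g × 0.585 = 300.69 g.
n(HCl) = 300.69 g / 36.458 g/mol = 8.2476 mol.
From the equation the HCl:KCl mole ratio is 1:1, so n(KCl) = 8.2476 × 1/1 = 8.2476 mol.
Mass of KCl = 8.2476 mol × 74.55 g/mol = 614.86 g.
Actual mass collected = 614.86 g × 0.699 = 429.78 g.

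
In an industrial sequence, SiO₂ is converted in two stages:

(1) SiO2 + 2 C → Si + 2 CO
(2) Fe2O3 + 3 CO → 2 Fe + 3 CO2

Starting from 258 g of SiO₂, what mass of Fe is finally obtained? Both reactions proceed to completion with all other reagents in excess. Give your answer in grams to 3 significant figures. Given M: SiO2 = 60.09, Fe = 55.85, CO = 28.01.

n(SiO2) = 258.0 / 60.09 = 4.294 mol.
Step 1 gives a 1:2 ratio of SiO2 to CO, so n(CO) = 8.587 mol.
In step 2 the CO:Fe ratio is 3:2, so n(Fe) = 5.725 mol.
Mass of Fe = 5.725 × 55.85 = 319.7 g.

320 g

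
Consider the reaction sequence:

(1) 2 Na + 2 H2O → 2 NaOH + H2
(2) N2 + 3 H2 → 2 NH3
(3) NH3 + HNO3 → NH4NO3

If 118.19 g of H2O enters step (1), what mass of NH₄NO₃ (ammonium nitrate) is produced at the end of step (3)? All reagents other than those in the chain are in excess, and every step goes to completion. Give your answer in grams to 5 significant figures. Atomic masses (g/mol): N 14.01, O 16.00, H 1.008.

M(H2O) = 2(1.008) + 16.00 = 18.016 g/mol.
M(NH4NO3) = 2(14.01) + 4(1.008) + 3(16.00) = 80.052 g/mol.
n(H2O) = 118.19 / 18.016 = 6.56028 mol.
Reaction (1): H2O→H2 ratio 2:1 ⇒ n(H2) = 3.28014 mol.
Reaction (2): H2→NH3 ratio 3:2 ⇒ n(NH3) = 2.18676 mol.
Reaction (3): NH3→NH4NO3 ratio 1:1 ⇒ n(NH4NO3) = 2.18676 mol.
Mass of NH4NO3 = 2.18676 × 80.052 = 175.055 g.

175.05 g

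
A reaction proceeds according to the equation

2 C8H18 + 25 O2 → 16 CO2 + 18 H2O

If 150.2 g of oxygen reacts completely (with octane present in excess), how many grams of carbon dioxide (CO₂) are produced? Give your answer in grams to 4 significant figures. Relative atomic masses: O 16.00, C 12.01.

M(O2) = 2(16.00) = 32.00 g/mol.
M(CO2) = 12.01 + 2(16.00) = 44.01 g/mol.
n(O2) = 150.20 g / 32.00 g/mol = 4.6937 mol.
From the equation the O2:CO2 mole ratio is 25:16, so n(CO2) = 4.6937 × 16/25 = 3.0040 mol.
Mass of CO2 = 3.0040 mol × 44.01 g/mol = 132.21 g.

132.2 g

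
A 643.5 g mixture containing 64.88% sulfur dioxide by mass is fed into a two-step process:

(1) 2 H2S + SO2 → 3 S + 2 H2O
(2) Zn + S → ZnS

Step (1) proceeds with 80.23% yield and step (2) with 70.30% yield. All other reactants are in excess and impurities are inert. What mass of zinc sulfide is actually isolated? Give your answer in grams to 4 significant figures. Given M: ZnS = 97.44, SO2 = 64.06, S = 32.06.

Pure SO2 = 643.5 × 0.6488 = 417.50 g.
n(SO2) = 417.50 / 64.06 = 6.5174 mol.
Step 1 (SO2:S = 1:3): theoretical n(S) = 19.552 mol; at 80.23% yield, n(S) = 15.687 mol.
Step 2 (S:ZnS = 1:1): theoretical n(ZnS) = 15.687 mol, so theoretical mass = 15.687 × 97.44 = 1528.5 g.
At 70.30% yield, actual mass of ZnS = 1528.5 × 0.7030 = 1074.5 g.

1075 g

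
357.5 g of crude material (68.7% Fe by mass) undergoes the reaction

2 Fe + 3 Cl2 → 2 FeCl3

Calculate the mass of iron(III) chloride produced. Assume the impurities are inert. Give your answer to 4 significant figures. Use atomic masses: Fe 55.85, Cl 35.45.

713.3 g

Mass of pure Fe = 357.5 g × 0.687 = 245.60 g.
M(Fe) = 55.85 g/mol.
M(FeCl3) = 55.85 + 3(35.45) = 162.20 g/mol.
n(Fe) = 245.60 g / 55.85 g/mol = 4.3975 mol.
From the equation the Fe:FeCl3 mole ratio is 2:2, so n(FeCl3) = 4.3975 × 2/2 = 4.3975 mol.
Mass of FeCl3 = 4.3975 mol × 162.20 g/mol = 713.28 g.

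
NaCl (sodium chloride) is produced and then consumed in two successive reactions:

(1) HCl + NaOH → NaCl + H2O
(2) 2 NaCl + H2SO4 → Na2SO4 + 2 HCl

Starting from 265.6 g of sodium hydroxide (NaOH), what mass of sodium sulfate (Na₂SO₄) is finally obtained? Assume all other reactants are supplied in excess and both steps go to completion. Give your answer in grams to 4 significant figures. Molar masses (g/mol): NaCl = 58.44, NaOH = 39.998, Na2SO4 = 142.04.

471.6 g

n(NaOH) = 265.60 / 39.998 = 6.6403 mol.
Step 1 gives a 1:1 ratio of NaOH to NaCl, so n(NaCl) = 6.6403 mol.
In step 2 the NaCl:Na2SO4 ratio is 2:1, so n(Na2SO4) = 3.3202 mol.
Mass of Na2SO4 = 3.3202 × 142.04 = 471.60 g.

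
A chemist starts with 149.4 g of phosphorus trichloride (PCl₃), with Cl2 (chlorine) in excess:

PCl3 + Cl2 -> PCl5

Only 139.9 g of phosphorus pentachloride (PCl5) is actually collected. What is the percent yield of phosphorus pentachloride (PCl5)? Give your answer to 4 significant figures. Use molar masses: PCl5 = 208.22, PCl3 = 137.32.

61.76 %

n(PCl3) = 149.40 g / 137.32 g/mol = 1.0880 mol.
From the equation the PCl3:PCl5 mole ratio is 1:1, so n(PCl5) = 1.0880 × 1/1 = 1.0880 mol.
Mass of PCl5 = 1.0880 mol × 208.22 g/mol = 226.54 g.
This is the theoretical yield. Percent yield = 139.9 g / 226.54 g × 100% = 61.756%.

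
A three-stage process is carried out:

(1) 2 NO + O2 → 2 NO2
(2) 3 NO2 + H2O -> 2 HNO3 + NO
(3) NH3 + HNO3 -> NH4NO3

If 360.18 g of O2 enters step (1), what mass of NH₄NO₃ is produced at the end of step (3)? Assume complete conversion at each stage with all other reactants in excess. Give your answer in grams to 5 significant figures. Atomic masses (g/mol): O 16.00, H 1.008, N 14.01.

1201.4 g

M(O2) = 2(16.00) = 32.00 g/mol.
M(NH4NO3) = 2(14.01) + 4(1.008) + 3(16.00) = 80.052 g/mol.
n(O2) = 360.18 / 32.00 = 11.2556 mol.
Reaction (1): O2→NO2 ratio 1:2 ⇒ n(NO2) = 22.5113 mol.
Reaction (2): NO2→HNO3 ratio 3:2 ⇒ n(HNO3) = 15.0075 mol.
Reaction (3): HNO3→NH4NO3 ratio 1:1 ⇒ n(NH4NO3) = 15.0075 mol.
Mass of NH4NO3 = 15.0075 × 80.052 = 1201.38 g.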